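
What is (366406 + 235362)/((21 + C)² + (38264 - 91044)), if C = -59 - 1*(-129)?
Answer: -601768/44499 ≈ -13.523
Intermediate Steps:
C = 70 (C = -59 + 129 = 70)
(366406 + 235362)/((21 + C)² + (38264 - 91044)) = (366406 + 235362)/((21 + 70)² + (38264 - 91044)) = 601768/(91² - 52780) = 601768/(8281 - 52780) = 601768/(-44499) = 601768*(-1/44499) = -601768/44499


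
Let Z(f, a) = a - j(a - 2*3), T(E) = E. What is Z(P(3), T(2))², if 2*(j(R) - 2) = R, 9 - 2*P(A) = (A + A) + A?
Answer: 4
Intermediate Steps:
P(A) = 9/2 - 3*A/2 (P(A) = 9/2 - ((A + A) + A)/2 = 9/2 - (2*A + A)/2 = 9/2 - 3*A/2)
j(R) = 2 + R/2
Z(f, a) = 1 + a/2 (Z(f, a) = a - (2 + (a - 2*3)/2) = a - (2 + (a - 6)/2) = a - (2 + (-6 + a)/2) = a - (2 + (-3 + a/2)) = a - (-1 + a/2) = a + (1 - a/2) = 1 + a/2)
Z(P(3), T(2))² = (1 + (½)*2)² = (1 + 1)² = 2² = 4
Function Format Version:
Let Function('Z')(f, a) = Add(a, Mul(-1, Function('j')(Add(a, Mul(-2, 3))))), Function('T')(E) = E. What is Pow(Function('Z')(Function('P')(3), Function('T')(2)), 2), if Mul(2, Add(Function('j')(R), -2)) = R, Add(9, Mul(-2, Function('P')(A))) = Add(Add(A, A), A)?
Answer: 4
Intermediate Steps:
Function('P')(A) = Add(Rational(9, 2), Mul(Rational(-3, 2), A)) (Function('P')(A) = Add(Rational(9, 2), Mul(Rational(-1, 2), Add(Add(A, A), A))) = Add(Rational(9, 2), Mul(Rational(-1, 2), Add(Mul(2, A), A))) = Add(Rational(9, 2), Mul(Rational(-1, 2), Mul(3, A))) = Add(Rational(9, 2), Mul(Rational(-3, 2), A)))
Function('j')(R) = Add(2, Mul(Rational(1, 2), R))
Function('Z')(f, a) = Add(1, Mul(Rational(1, 2), a)) (Function('Z')(f, a) = Add(a, Mul(-1, Add(2, Mul(Rational(1, 2), Add(a, Mul(-2, 3)))))) = Add(a, Mul(-1, Add(2, Mul(Rational(1, 2), Add(a, -6))))) = Add(a, Mul(-1, Add(2, Mul(Rational(1, 2), Add(-6, a))))) = Add(a, Mul(-1, Add(2, Add(-3, Mul(Rational(1, 2), a))))) = Add(a, Mul(-1, Add(-1, Mul(Rational(1, 2), a)))) = Add(a, Add(1, Mul(Rational(-1, 2), a))) = Add(1, Mul(Rational(1, 2), a)))
Pow(Function('Z')(Function('P')(3), Function('T')(2)), 2) = Pow(Add(1, Mul(Rational(1, 2), 2)), 2) = Pow(Add(1, 1), 2) = Pow(2, 2) = 4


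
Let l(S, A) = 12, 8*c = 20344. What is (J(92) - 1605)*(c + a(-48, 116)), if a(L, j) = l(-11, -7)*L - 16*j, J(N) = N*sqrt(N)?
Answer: -178155 + 20424*sqrt(23) ≈ -80205.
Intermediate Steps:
c = 2543 (c = (1/8)*20344 = 2543)
J(N) = N**(3/2)
a(L, j) = -16*j + 12*L (a(L, j) = 12*L - 16*j = -16*j + 12*L)
(J(92) - 1605)*(c + a(-48, 116)) = (92**(3/2) - 1605)*(2543 + (-16*116 + 12*(-48))) = (184*sqrt(23) - 1605)*(2543 + (-1856 - 576)) = (-1605 + 184*sqrt(23))*(2543 - 2432) = (-1605 + 184*sqrt(23))*111 = -178155 + 20424*sqrt(23)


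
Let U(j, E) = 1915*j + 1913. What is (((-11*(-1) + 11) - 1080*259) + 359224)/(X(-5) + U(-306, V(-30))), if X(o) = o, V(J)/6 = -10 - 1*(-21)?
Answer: -39763/292041 ≈ -0.13616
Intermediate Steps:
V(J) = 66 (V(J) = 6*(-10 - 1*(-21)) = 6*(-10 + 21) = 6*11 = 66)
U(j, E) = 1913 + 1915*j
(((-11*(-1) + 11) - 1080*259) + 359224)/(X(-5) + U(-306, V(-30))) = (((-11*(-1) + 11) - 1080*259) + 359224)/(-5 + (1913 + 1915*(-306))) = (((11 + 11) - 279720) + 359224)/(-5 + (1913 - 585990)) = ((22 - 279720) + 359224)/(-5 - 584077) = (-279698 + 359224)/(-584082) = 79526*(-1/584082) = -39763/292041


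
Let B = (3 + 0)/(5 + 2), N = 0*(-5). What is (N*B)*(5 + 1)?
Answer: 0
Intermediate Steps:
N = 0
B = 3/7 ≈ 0.42857
(N*B)*(5 + 1) = (0*(3/7))*(5 + 1) = 0*6 = 0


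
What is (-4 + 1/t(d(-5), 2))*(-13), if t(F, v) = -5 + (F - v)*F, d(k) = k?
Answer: 1547/30 ≈ 51.567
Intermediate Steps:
t(F, v) = -5 + F*(F - v)
(-4 + 1/t(d(-5), 2))*(-13) = (-4 + 1/(-5 + (-5)**2 - 1*(-5)*2))*(-13) = (-4 + 1/(-5 + 25 + 10))*(-13) = (-4 + 1/30)*(-13) = -119/30*(-13) = 1547/30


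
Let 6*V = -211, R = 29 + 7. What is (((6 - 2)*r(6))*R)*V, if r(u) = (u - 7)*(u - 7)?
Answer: -5064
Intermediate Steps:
R = 36
r(u) = (-7 + u)**2 (r(u) = (-7 + u)*(-7 + u) = (-7 + u)**2)
V = -211/6 (V = (1/6)*(-211) = -211/6 ≈ -35.167)
(((6 - 2)*r(6))*R)*V = (((6 - 2)*(-7 + 6)**2)*36)*(-211/6) = ((4*(-1)**2)*36)*(-211/6) = ((4*1)*36)*(-211/6) = (4*36)*(-211/6) = 144*(-211/6) = -5064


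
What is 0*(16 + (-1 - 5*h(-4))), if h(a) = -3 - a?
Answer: 0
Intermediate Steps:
0*(16 + (-1 - 5*h(-4))) = 0*(16 + (-1 - 5*(-3 - 1*(-4)))) = 0*(16 + (-1 - 5*(-3 + 4))) = 0*(16 + (-1 - 5*1)) = 0*(16 + (-1 - 5)) = 0*(16 - 6) = 0*10 = 0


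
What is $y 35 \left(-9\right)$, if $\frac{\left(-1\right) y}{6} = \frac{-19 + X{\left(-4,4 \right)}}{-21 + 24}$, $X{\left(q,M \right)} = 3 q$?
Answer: $-19530$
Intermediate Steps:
$y = 62$ ($y = - 6 \frac{-19 + 3 \left(-4\right)}{-21 + 24} = - 6 \frac{-19 - 12}{3} = - 6 \left(\left(-31\right) \frac{1}{3}\right) = \left(-6\right) \left(- \frac{31}{3}\right) = 62$)
$y 35 \left(-9\right) = 62 \cdot 35 \left(-9\right) = 2170 \left(-9\right) = -19530$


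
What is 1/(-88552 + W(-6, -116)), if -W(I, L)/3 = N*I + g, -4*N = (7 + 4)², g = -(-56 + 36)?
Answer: -2/178313 ≈ -1.1216e-5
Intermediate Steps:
g = 20 (g = -1*(-20) = 20)
N = -121/4 (N = -(7 + 4)²/4 = -¼*11² = -¼*121 = -121/4 ≈ -30.250)
W(I, L) = -60 + 363*I/4 (W(I, L) = -3*(-121*I/4 + 20) = -3*(20 - 121*I/4) = -60 + 363*I/4)
1/(-88552 + W(-6, -116)) = 1/(-88552 + (-60 + (363/4)*(-6))) = 1/(-88552 + (-60 - 1089/2)) = 1/(-88552 - 1209/2) = 1/(-178313/2) = -2/178313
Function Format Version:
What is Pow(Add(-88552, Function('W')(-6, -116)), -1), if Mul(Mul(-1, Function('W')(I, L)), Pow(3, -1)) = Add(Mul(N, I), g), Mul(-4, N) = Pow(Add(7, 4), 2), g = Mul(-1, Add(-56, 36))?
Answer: Rational(-2, 178313) ≈ -1.1216e-5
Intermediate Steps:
g = 20 (g = Mul(-1, -20) = 20)
N = Rational(-121, 4) (N = Mul(Rational(-1, 4), Pow(Add(7, 4), 2)) = Mul(Rational(-1, 4), Pow(11, 2)) = Mul(Rational(-1, 4), 121) = Rational(-121, 4) ≈ -30.250)
Function('W')(I, L) = Add(-60, Mul(Rational(363, 4), I)) (Function('W')(I, L) = Mul(-3, Add(Mul(Rational(-121, 4), I), 20)) = Mul(-3, Add(20, Mul(Rational(-121, 4), I))) = Add(-60, Mul(Rational(363, 4), I)))
Pow(Add(-88552, Function('W')(-6, -116)), -1) = Pow(Add(-88552, Add(-60, Mul(Rational(363, 4), -6))), -1) = Pow(Add(-88552, Add(-60, Rational(-1089, 2))), -1) = Pow(Add(-88552, Rational(-1209, 2)), -1) = Pow(Rational(-178313, 2), -1) = Rational(-2, 178313)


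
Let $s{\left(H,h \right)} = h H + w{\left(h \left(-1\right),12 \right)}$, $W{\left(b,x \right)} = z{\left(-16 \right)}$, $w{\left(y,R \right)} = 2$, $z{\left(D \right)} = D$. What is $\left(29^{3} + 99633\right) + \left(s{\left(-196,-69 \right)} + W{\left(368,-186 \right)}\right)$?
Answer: $137532$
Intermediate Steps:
$W{\left(b,x \right)} = -16$
$s{\left(H,h \right)} = 2 + H h$ ($s{\left(H,h \right)} = h H + 2 = H h + 2 = 2 + H h$)
$\left(29^{3} + 99633\right) + \left(s{\left(-196,-69 \right)} + W{\left(368,-186 \right)}\right) = \left(29^{3} + 99633\right) + \left(\left(2 - -13524\right) - 16\right) = \left(24389 + 99633\right) + \left(\left(2 + 13524\right) - 16\right) = 124022 + \left(13526 - 16\right) = 124022 + 13510 = 137532$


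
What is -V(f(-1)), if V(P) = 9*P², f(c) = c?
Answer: -9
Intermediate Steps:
-V(f(-1)) = -9*(-1)² = -9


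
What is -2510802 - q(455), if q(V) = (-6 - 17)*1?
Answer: -2510779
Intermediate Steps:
q(V) = -23 (q(V) = -23*1 = -23)
-2510802 - q(455) = -2510802 - 1*(-23) = -2510802 + 23 = -2510779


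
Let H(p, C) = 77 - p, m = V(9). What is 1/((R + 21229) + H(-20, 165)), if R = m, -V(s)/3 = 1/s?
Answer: 3/63977 ≈ 4.6892e-5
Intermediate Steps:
V(s) = -3/s
m = -⅓ (m = -3/9 = -3*⅑ = -⅓ ≈ -0.33333)
R = -⅓ ≈ -0.33333
1/((R + 21229) + H(-20, 165)) = 1/((-⅓ + 21229) + (77 - 1*(-20))) = 1/(63686/3 + (77 + 20)) = 1/(63686/3 + 97) = 1/(63977/3) = 3/63977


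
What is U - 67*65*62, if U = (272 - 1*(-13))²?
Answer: -188785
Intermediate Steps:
U = 81225 (U = (272 + 13)² = 285² = 81225)
U - 67*65*62 = 81225 - 67*65*62 = 81225 - 4355*62 = 81225 - 1*270010 = 81225 - 270010 = -188785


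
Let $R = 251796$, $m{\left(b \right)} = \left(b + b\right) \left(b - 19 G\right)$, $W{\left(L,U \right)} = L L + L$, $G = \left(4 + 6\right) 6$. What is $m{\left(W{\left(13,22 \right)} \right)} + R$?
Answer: $-96916$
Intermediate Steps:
$G = 60$ ($G = 10 \cdot 6 = 60$)
$W{\left(L,U \right)} = L + L^{2}$ ($W{\left(L,U \right)} = L^{2} + L = L + L^{2}$)
$m{\left(b \right)} = 2 b \left(-1140 + b\right)$ ($m{\left(b \right)} = \left(b + b\right) \left(b - 1140\right) = 2 b \left(b - 1140\right) = 2 b \left(-1140 + b\right)$)
$m{\left(W{\left(13,22 \right)} \right)} + R = 2 \cdot 13 \left(1 + 13\right) \left(-1140 + 13 \left(1 + 13\right)\right) + 251796 = 2 \cdot 13 \cdot 14 \left(-1140 + 13 \cdot 14\right) + 251796 = 2 \cdot 182 \left(-1140 + 182\right) + 251796 = 2 \cdot 182 \left(-958\right) + 251796 = -348712 + 251796 = -96916$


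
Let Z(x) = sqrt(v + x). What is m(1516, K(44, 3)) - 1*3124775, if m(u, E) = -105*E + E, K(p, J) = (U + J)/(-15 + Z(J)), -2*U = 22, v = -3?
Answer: -46872457/15 ≈ -3.1248e+6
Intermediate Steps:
U = -11 (U = -1/2*22 = -11)
Z(x) = sqrt(-3 + x)
K(p, J) = (-11 + J)/(-15 + sqrt(-3 + J))
m(u, E) = -104*E
m(1516, K(44, 3)) - 1*3124775 = -104*(-11 + 3)/(-15 + sqrt(-3 + 3)) - 1*3124775 = -104*(-8)/(-15 + sqrt(0)) - 3124775 = -104*(-8)/(-15 + 0) - 3124775 = -104*(-8)/(-15) - 3124775 = -(-104)*(-8)/15 - 3124775 = -104*8/15 - 3124775 = -832/15 - 3124775 = -46872457/15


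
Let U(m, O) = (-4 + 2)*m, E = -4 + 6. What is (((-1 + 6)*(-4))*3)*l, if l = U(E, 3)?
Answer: 240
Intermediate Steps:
E = 2
U(m, O) = -2*m
l = -4 (l = -2*2 = -4)
(((-1 + 6)*(-4))*3)*l = (((-1 + 6)*(-4))*3)*(-4) = ((5*(-4))*3)*(-4) = -20*3*(-4) = -60*(-4) = 240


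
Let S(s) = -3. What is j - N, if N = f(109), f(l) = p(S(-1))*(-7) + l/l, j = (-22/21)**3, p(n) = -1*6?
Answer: -408871/9261 ≈ -44.150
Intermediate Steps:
p(n) = -6
j = -10648/9261 (j = (-22*1/21)**3 = (-22/21)**3 = -10648/9261 ≈ -1.1498)
f(l) = 43 (f(l) = -6*(-7) + l/l = 42 + 1 = 43)
N = 43
j - N = -10648/9261 - 1*43 = -10648/9261 - 43 = -408871/9261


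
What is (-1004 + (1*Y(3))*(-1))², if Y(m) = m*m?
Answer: 1026169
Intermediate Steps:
Y(m) = m²
(-1004 + (1*Y(3))*(-1))² = (-1004 + (1*3²)*(-1))² = (-1004 + (1*9)*(-1))² = (-1004 + 9*(-1))² = (-1004 - 9)² = (-1013)² = 1026169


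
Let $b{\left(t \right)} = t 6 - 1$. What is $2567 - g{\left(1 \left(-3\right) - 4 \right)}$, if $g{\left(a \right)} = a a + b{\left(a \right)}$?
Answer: $2561$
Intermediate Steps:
$b{\left(t \right)} = -1 + 6 t$ ($b{\left(t \right)} = 6 t - 1 = -1 + 6 t$)
$g{\left(a \right)} = -1 + a^{2} + 6 a$ ($g{\left(a \right)} = a a + \left(-1 + 6 a\right) = a^{2} + \left(-1 + 6 a\right) = -1 + a^{2} + 6 a$)
$2567 - g{\left(1 \left(-3\right) - 4 \right)} = 2567 - \left(-1 + \left(1 \left(-3\right) - 4\right)^{2} + 6 \left(1 \left(-3\right) - 4\right)\right) = 2567 - \left(-1 + \left(-3 - 4\right)^{2} + 6 \left(-3 - 4\right)\right) = 2567 - \left(-1 + \left(-7\right)^{2} + 6 \left(-7\right)\right) = 2567 - \left(-1 + 49 - 42\right) = 2567 - 6 = 2561$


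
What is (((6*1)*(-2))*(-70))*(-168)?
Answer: -141120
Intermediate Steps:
(((6*1)*(-2))*(-70))*(-168) = ((6*(-2))*(-70))*(-168) = -12*(-70)*(-168) = 840*(-168) = -141120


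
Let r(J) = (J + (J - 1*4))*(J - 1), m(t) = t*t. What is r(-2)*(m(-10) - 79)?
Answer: 504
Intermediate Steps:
m(t) = t²
r(J) = (-1 + J)*(-4 + 2*J) (r(J) = (J + (J - 4))*(-1 + J) = (J + (-4 + J))*(-1 + J) = (-4 + 2*J)*(-1 + J) = (-1 + J)*(-4 + 2*J))
r(-2)*(m(-10) - 79) = (4 - 6*(-2) + 2*(-2)²)*((-10)² - 79) = (4 + 12 + 2*4)*(100 - 79) = (4 + 12 + 8)*21 = 24*21 = 504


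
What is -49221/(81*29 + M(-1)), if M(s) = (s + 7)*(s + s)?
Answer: -16407/779 ≈ -21.062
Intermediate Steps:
M(s) = 2*s*(7 + s) (M(s) = (7 + s)*(2*s) = 2*s*(7 + s))
-49221/(81*29 + M(-1)) = -49221/(81*29 + 2*(-1)*(7 - 1)) = -49221/(2349 + 2*(-1)*6) = -49221/(2349 - 12) = -49221/2337 = -49221*1/2337 = -16407/779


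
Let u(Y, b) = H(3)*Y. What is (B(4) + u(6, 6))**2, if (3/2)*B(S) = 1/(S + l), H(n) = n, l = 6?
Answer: 73441/225 ≈ 326.40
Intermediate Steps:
B(S) = 2/(3*(6 + S)) (B(S) = 2/(3*(S + 6)) = 2/(3*(6 + S)))
u(Y, b) = 3*Y
(B(4) + u(6, 6))**2 = (2/(3*(6 + 4)) + 3*6)**2 = ((2/3)/10 + 18)**2 = ((2/3)*(1/10) + 18)**2 = (1/15 + 18)**2 = (271/15)**2 = 73441/225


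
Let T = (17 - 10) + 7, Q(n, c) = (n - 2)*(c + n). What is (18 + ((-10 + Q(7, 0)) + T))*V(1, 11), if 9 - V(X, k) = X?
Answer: 456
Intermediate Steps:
Q(n, c) = (-2 + n)*(c + n)
T = 14 (T = 7 + 7 = 14)
V(X, k) = 9 - X
(18 + ((-10 + Q(7, 0)) + T))*V(1, 11) = (18 + ((-10 + (7² - 2*0 - 2*7 + 0*7)) + 14))*(9 - 1*1) = (18 + ((-10 + (49 + 0 - 14 + 0)) + 14))*(9 - 1) = (18 + ((-10 + 35) + 14))*8 = (18 + (25 + 14))*8 = (18 + 39)*8 = 57*8 = 456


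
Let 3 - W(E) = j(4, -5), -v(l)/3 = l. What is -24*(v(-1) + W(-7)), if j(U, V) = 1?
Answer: -120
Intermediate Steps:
v(l) = -3*l
W(E) = 2 (W(E) = 3 - 1*1 = 3 - 1 = 2)
-24*(v(-1) + W(-7)) = -24*(-3*(-1) + 2) = -24*(3 + 2) = -24*5 = -120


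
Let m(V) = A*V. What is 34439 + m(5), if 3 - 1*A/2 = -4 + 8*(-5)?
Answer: 34909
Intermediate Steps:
A = 94 (A = 6 - 2*(-4 + 8*(-5)) = 6 - 2*(-4 - 40) = 6 - 2*(-44) = 6 + 88 = 94)
m(V) = 94*V
34439 + m(5) = 34439 + 94*5 = 34439 + 470 = 34909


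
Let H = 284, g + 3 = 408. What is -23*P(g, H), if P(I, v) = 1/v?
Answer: -23/284 ≈ -0.080986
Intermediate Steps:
g = 405 (g = -3 + 408 = 405)
-23*P(g, H) = -23/284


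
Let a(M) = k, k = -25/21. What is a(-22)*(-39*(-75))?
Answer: -24375/7 ≈ -3482.1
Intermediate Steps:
k = -25/21 (k = -25*1/21 = -25/21 ≈ -1.1905)
a(M) = -25/21
a(-22)*(-39*(-75)) = -(-325)*(-75)/7 = -25/21*2925 = -24375/7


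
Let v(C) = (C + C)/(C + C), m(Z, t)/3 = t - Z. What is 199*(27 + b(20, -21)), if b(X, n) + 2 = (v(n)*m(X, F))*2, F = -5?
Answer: -24875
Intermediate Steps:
m(Z, t) = -3*Z + 3*t (m(Z, t) = 3*(t - Z) = -3*Z + 3*t)
v(C) = 1 (v(C) = (2*C)/((2*C)) = (2*C)*(1/(2*C)) = 1)
b(X, n) = -32 - 6*X (b(X, n) = -2 + (1*(-3*X + 3*(-5)))*2 = -2 + (1*(-3*X - 15))*2 = -2 + (1*(-15 - 3*X))*2 = -2 + (-15 - 3*X)*2 = -2 + (-30 - 6*X) = -32 - 6*X)
199*(27 + b(20, -21)) = 199*(27 + (-32 - 6*20)) = 199*(27 + (-32 - 120)) = 199*(27 - 152) = 199*(-125) = -24875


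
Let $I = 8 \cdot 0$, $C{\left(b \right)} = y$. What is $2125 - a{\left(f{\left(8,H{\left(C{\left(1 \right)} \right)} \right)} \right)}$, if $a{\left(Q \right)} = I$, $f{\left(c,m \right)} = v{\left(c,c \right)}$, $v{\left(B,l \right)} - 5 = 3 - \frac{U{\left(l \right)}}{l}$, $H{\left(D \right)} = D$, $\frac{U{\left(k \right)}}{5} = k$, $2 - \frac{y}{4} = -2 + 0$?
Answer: $2125$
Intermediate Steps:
$y = 16$ ($y = 8 - 4 \left(-2 + 0\right) = 8 - -8 = 8 + 8 = 16$)
$C{\left(b \right)} = 16$
$U{\left(k \right)} = 5 k$
$v{\left(B,l \right)} = 3$ ($v{\left(B,l \right)} = 5 + \left(3 - \frac{5 l}{l}\right) = 5 + \left(3 - 5\right) = 5 - 2 = 3$)
$f{\left(c,m \right)} = 3$
$I = 0$
$a{\left(Q \right)} = 0$
$2125 - a{\left(f{\left(8,H{\left(C{\left(1 \right)} \right)} \right)} \right)} = 2125 - 0 = 2125 + 0 = 2125$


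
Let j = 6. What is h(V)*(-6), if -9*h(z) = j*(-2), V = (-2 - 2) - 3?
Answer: -8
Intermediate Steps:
V = -7 (V = -4 - 3 = -7)
h(z) = 4/3 (h(z) = -2*(-2)/3 = -1/9*(-12) = 4/3)
h(V)*(-6) = (4/3)*(-6) = -8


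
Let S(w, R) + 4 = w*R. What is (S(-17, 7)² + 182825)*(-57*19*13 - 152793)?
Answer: -33032979888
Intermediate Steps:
S(w, R) = -4 + R*w (S(w, R) = -4 + w*R = -4 + R*w)
(S(-17, 7)² + 182825)*(-57*19*13 - 152793) = ((-4 + 7*(-17))² + 182825)*(-57*19*13 - 152793) = ((-4 - 119)² + 182825)*(-1083*13 - 152793) = ((-123)² + 182825)*(-14079 - 152793) = (15129 + 182825)*(-166872) = 197954*(-166872) = -33032979888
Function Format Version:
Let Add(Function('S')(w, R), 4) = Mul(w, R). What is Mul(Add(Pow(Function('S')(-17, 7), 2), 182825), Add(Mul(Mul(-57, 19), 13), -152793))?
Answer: -33032979888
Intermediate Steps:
Function('S')(w, R) = Add(-4, Mul(R, w)) (Function('S')(w, R) = Add(-4, Mul(w, R)) = Add(-4, Mul(R, w)))
Mul(Add(Pow(Function('S')(-17, 7), 2), 182825), Add(Mul(Mul(-57, 19), 13), -152793)) = Mul(Add(Pow(Add(-4, Mul(7, -17)), 2), 182825), Add(Mul(Mul(-57, 19), 13), -152793)) = Mul(Add(Pow(Add(-4, -119), 2), 182825), Add(Mul(-1083, 13), -152793)) = Mul(Add(Pow(-123, 2), 182825), Add(-14079, -152793)) = Mul(Add(15129, 182825), -166872) = Mul(197954, -166872) = -33032979888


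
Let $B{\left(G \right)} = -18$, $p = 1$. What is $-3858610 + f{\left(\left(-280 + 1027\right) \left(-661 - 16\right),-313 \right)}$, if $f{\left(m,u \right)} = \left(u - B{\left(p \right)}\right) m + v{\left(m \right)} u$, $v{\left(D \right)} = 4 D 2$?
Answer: $1411648871$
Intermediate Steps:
$v{\left(D \right)} = 8 D$
$f{\left(m,u \right)} = m \left(18 + u\right) + 8 m u$ ($f{\left(m,u \right)} = \left(u - -18\right) m + 8 m u = \left(u + 18\right) m + 8 m u = \left(18 + u\right) m + 8 m u = m \left(18 + u\right) + 8 m u$)
$-3858610 + f{\left(\left(-280 + 1027\right) \left(-661 - 16\right),-313 \right)} = -3858610 + 9 \left(-280 + 1027\right) \left(-661 - 16\right) \left(2 - 313\right) = -3858610 + 9 \cdot 747 \left(-677\right) \left(-311\right) = -3858610 + 9 \left(-505719\right) \left(-311\right) = -3858610 + 1415507481 = 1411648871$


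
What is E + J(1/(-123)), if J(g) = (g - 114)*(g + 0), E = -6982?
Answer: -105616655/15129 ≈ -6981.1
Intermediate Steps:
J(g) = g*(-114 + g) (J(g) = (-114 + g)*g = g*(-114 + g))
E + J(1/(-123)) = -6982 + (-114 + 1/(-123))/(-123) = -6982 - (-114 - 1/123)/123 = -6982 - 1/123*(-14023/123) = -6982 + 14023/15129 = -105616655/15129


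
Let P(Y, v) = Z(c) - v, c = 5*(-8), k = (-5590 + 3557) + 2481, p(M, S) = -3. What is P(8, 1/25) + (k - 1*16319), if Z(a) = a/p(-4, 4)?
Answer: -1189328/75 ≈ -15858.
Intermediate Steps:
k = 448 (k = -2033 + 2481 = 448)
c = -40
Z(a) = -a/3 (Z(a) = a/(-3) = a*(-1/3) = -a/3)
P(Y, v) = 40/3 - v (P(Y, v) = -1/3*(-40) - v = 40/3 - v)
P(8, 1/25) + (k - 1*16319) = (40/3 - 1/25) + (448 - 1*16319) = (40/3 - 1*1/25) + (448 - 16319) = (40/3 - 1/25) - 15871 = 997/75 - 15871 = -1189328/75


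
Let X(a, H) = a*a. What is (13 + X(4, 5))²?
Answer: 841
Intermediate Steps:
X(a, H) = a²
(13 + X(4, 5))² = (13 + 4²)² = (13 + 16)² = 29² = 841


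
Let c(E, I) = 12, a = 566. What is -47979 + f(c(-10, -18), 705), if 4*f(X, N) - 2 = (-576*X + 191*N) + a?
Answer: -63605/4 ≈ -15901.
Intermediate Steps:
f(X, N) = 142 - 144*X + 191*N/4 (f(X, N) = 1/2 + ((-576*X + 191*N) + 566)/4 = 1/2 + (566 - 576*X + 191*N)/4 = 1/2 + (283/2 - 144*X + 191*N/4) = 142 - 144*X + 191*N/4)
-47979 + f(c(-10, -18), 705) = -47979 + (142 - 144*12 + (191/4)*705) = -47979 + (142 - 1728 + 134655/4) = -47979 + 128311/4 = -63605/4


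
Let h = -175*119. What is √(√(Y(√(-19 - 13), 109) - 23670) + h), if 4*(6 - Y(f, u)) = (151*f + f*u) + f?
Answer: √(-20825 + √87*√(-272 - 3*I*√2)) ≈ 0.533 - 144.31*I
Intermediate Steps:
h = -20825
Y(f, u) = 6 - 38*f - f*u/4 (Y(f, u) = 6 - ((151*f + f*u) + f)/4 = 6 - (152*f + f*u)/4 = 6 + (-38*f - f*u/4) = 6 - 38*f - f*u/4)
√(√(Y(√(-19 - 13), 109) - 23670) + h) = √(√((6 - 38*√(-19 - 13) - ¼*√(-19 - 13)*109) - 23670) - 20825) = √(√((6 - 152*I*√2 - ¼*√(-32)*109) - 23670) - 20825) = √(√((6 - 152*I*√2 - ¼*4*I*√2*109) - 23670) - 20825) = √(√((6 - 152*I*√2 - 109*I*√2) - 23670) - 20825) = √(√((6 - 261*I*√2) - 23670) - 20825) = √(√(-23664 - 261*I*√2) - 20825) = √(-20825 + √(-23664 - 261*I*√2))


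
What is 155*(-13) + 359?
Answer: -1656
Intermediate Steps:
155*(-13) + 359 = -2015 + 359 = -1656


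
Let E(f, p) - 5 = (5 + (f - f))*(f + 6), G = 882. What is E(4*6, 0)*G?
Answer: 136710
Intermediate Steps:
E(f, p) = 35 + 5*f (E(f, p) = 5 + (5 + (f - f))*(f + 6) = 5 + (5 + 0)*(6 + f) = 5 + 5*(6 + f) = 5 + (30 + 5*f) = 35 + 5*f)
E(4*6, 0)*G = (35 + 5*(4*6))*882 = (35 + 5*24)*882 = (35 + 120)*882 = 155*882 = 136710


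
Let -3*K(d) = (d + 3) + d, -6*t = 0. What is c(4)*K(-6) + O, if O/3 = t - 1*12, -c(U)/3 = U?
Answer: -72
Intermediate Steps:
t = 0 (t = -1/6*0 = 0)
c(U) = -3*U
K(d) = -1 - 2*d/3 (K(d) = -((d + 3) + d)/3 = -((3 + d) + d)/3 = -(3 + 2*d)/3 = -1 - 2*d/3)
O = -36 (O = 3*(0 - 1*12) = 3*(0 - 12) = 3*(-12) = -36)
c(4)*K(-6) + O = (-3*4)*(-1 - 2/3*(-6)) - 36 = -12*(-1 + 4) - 36 = -12*3 - 36 = -36 - 36 = -72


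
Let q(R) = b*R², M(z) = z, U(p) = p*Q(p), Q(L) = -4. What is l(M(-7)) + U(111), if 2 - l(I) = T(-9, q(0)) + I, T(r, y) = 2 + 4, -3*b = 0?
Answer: -441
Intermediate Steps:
b = 0 (b = -⅓*0 = 0)
U(p) = -4*p (U(p) = p*(-4) = -4*p)
q(R) = 0 (q(R) = 0*R² = 0)
T(r, y) = 6
l(I) = -4 - I (l(I) = 2 - (6 + I) = 2 + (-6 - I) = -4 - I)
l(M(-7)) + U(111) = (-4 - 1*(-7)) - 4*111 = (-4 + 7) - 444 = 3 - 444 = -441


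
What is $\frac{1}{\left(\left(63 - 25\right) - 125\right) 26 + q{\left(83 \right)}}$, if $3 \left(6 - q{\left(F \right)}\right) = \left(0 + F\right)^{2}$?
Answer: $- \frac{3}{13657} \approx -0.00021967$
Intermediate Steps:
$q{\left(F \right)} = 6 - \frac{F^{2}}{3}$ ($q{\left(F \right)} = 6 - \frac{\left(0 + F\right)^{2}}{3} = 6 - \frac{F^{2}}{3}$)
$\frac{1}{\left(\left(63 - 25\right) - 125\right) 26 + q{\left(83 \right)}} = \frac{1}{\left(\left(63 - 25\right) - 125\right) 26 + \left(6 - \frac{83^{2}}{3}\right)} = \frac{1}{\left(\left(63 - 25\right) - 125\right) 26 + \left(6 - \frac{6889}{3}\right)} = \frac{1}{\left(38 - 125\right) 26 + \left(6 - \frac{6889}{3}\right)} = \frac{1}{\left(-87\right) 26 - \frac{6871}{3}} = \frac{1}{-2262 - \frac{6871}{3}} = \frac{1}{- \frac{13657}{3}} = - \frac{3}{13657}$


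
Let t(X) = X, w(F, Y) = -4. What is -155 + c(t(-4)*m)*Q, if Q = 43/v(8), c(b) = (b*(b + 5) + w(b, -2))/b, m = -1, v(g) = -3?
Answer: -809/3 ≈ -269.67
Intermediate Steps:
c(b) = (-4 + b*(5 + b))/b (c(b) = (b*(b + 5) - 4)/b = (b*(5 + b) - 4)/b = (-4 + b*(5 + b))/b)
Q = -43/3 (Q = 43/(-3) = 43*(-⅓) = -43/3 ≈ -14.333)
-155 + c(t(-4)*m)*Q = -155 + (5 - 4*(-1) - 4/((-4*(-1))))*(-43/3) = -155 + (5 + 4 - 4/4)*(-43/3) = -155 + (5 + 4 - 4*¼)*(-43/3) = -155 + (5 + 4 - 1)*(-43/3) = -155 + 8*(-43/3) = -155 - 344/3 = -809/3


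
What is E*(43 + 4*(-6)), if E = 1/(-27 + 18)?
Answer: -19/9 ≈ -2.1111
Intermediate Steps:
E = -⅑ (E = 1/(-9) = -⅑ ≈ -0.11111)
E*(43 + 4*(-6)) = -(43 + 4*(-6))/9 = -(43 - 24)/9 = -⅑*19 = -19/9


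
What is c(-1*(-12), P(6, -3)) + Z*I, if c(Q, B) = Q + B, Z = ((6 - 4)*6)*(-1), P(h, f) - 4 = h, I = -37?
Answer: 466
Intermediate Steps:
P(h, f) = 4 + h
Z = -12 (Z = (2*6)*(-1) = 12*(-1) = -12)
c(Q, B) = B + Q
c(-1*(-12), P(6, -3)) + Z*I = ((4 + 6) - 1*(-12)) - 12*(-37) = (10 + 12) + 444 = 22 + 444 = 466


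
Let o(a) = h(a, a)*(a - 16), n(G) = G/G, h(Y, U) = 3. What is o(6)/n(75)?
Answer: -30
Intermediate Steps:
n(G) = 1
o(a) = -48 + 3*a (o(a) = 3*(a - 16) = 3*(-16 + a) = -48 + 3*a)
o(6)/n(75) = (-48 + 3*6)/1 = (-48 + 18)*1 = -30*1 = -30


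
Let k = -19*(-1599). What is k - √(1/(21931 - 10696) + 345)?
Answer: 30381 - 2*√10886928465/11235 ≈ 30362.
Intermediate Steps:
k = 30381
k - √(1/(21931 - 10696) + 345) = 30381 - √(1/(21931 - 10696) + 345) = 30381 - √(1/11235 + 345) = 30381 - √(3876076/11235) = 30381 - 2*√10886928465/11235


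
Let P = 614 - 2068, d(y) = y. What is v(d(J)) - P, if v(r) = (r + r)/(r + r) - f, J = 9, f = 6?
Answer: 1449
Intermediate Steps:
P = -1454
v(r) = -5 (v(r) = (r + r)/(r + r) - 1*6 = (2*r)/((2*r)) - 6 = (2*r)*(1/(2*r)) - 6 = 1 - 6 = -5)
v(d(J)) - P = -5 - 1*(-1454) = -5 + 1454 = 1449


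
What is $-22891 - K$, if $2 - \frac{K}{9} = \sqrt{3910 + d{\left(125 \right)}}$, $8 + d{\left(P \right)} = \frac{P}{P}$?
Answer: $-22909 + 9 \sqrt{3903} \approx -22347.0$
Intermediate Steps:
$d{\left(P \right)} = -7$ ($d{\left(P \right)} = -8 + \frac{P}{P} = -8 + 1 = -7$)
$K = 18 - 9 \sqrt{3903}$ ($K = 18 - 9 \sqrt{3910 - 7} = 18 - 9 \sqrt{3903} \approx -544.27$)
$-22891 - K = -22891 - \left(18 - 9 \sqrt{3903}\right) = -22909 + 9 \sqrt{3903}$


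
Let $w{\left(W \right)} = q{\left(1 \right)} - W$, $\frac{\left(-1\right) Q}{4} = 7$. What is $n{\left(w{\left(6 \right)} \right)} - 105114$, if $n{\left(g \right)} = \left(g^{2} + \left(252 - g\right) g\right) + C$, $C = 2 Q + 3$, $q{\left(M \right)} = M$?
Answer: $-106427$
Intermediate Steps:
$Q = -28$ ($Q = \left(-4\right) 7 = -28$)
$C = -53$ ($C = 2 \left(-28\right) + 3 = -56 + 3 = -53$)
$w{\left(W \right)} = 1 - W$
$n{\left(g \right)} = -53 + g^{2} + g \left(252 - g\right)$ ($n{\left(g \right)} = \left(g^{2} + \left(252 - g\right) g\right) - 53 = \left(g^{2} + g \left(252 - g\right)\right) - 53 = -53 + g^{2} + g \left(252 - g\right)$)
$n{\left(w{\left(6 \right)} \right)} - 105114 = \left(-53 + 252 \left(1 - 6\right)\right) - 105114 = \left(-53 + 252 \left(-5\right)\right) - 105114 = \left(-53 - 1260\right) - 105114 = -1313 - 105114 = -106427$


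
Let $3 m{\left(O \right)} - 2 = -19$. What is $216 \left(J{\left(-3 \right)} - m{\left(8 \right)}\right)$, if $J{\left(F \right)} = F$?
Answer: $576$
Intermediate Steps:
$m{\left(O \right)} = - \frac{17}{3}$ ($m{\left(O \right)} = \frac{2}{3} + \frac{1}{3} \left(-19\right) = \frac{2}{3} - \frac{19}{3} = - \frac{17}{3}$)
$216 \left(J{\left(-3 \right)} - m{\left(8 \right)}\right) = 216 \left(-3 - - \frac{17}{3}\right) = 216 \left(-3 + \frac{17}{3}\right) = 216 \cdot \frac{8}{3} = 576$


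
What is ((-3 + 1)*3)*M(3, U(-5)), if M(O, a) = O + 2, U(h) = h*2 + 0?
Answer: -30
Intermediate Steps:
U(h) = 2*h (U(h) = 2*h + 0 = 2*h)
M(O, a) = 2 + O
((-3 + 1)*3)*M(3, U(-5)) = ((-3 + 1)*3)*(2 + 3) = -2*3*5 = -6*5 = -30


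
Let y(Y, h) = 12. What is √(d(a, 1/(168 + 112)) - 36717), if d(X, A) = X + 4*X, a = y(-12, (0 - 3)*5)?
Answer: 3*I*√4073 ≈ 191.46*I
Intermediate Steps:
a = 12
d(X, A) = 5*X
√(d(a, 1/(168 + 112)) - 36717) = √(5*12 - 36717) = √(60 - 36717) = √(-36657) = 3*I*√4073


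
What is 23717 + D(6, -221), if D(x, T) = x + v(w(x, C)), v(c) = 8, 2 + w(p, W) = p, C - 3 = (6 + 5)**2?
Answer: 23731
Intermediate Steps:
C = 124 (C = 3 + (6 + 5)**2 = 3 + 11**2 = 3 + 121 = 124)
w(p, W) = -2 + p
D(x, T) = 8 + x (D(x, T) = x + 8 = 8 + x)
23717 + D(6, -221) = 23717 + (8 + 6) = 23717 + 14 = 23731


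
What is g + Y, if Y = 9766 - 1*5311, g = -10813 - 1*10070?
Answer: -16428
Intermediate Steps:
g = -20883 (g = -10813 - 10070 = -20883)
Y = 4455 (Y = 9766 - 5311 = 4455)
g + Y = -20883 + 4455 = -16428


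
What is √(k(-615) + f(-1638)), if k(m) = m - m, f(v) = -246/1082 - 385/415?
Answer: I*√2328938998/44903 ≈ 1.0747*I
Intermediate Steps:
f(v) = -51866/44903 (f(v) = -246*1/1082 - 385*1/415 = -123/541 - 77/83 = -51866/44903)
k(m) = 0
√(k(-615) + f(-1638)) = √(0 - 51866/44903) = √(-51866/44903) = I*√2328938998/44903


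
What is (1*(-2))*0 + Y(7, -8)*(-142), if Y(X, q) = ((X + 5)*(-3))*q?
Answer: -40896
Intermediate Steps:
Y(X, q) = q*(-15 - 3*X) (Y(X, q) = ((5 + X)*(-3))*q = (-15 - 3*X)*q = q*(-15 - 3*X))
(1*(-2))*0 + Y(7, -8)*(-142) = (1*(-2))*0 - 3*(-8)*(5 + 7)*(-142) = -2*0 - 3*(-8)*12*(-142) = 0 + 288*(-142) = 0 - 40896 = -40896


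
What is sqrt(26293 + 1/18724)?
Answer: sqrt(2304503732573)/9362 ≈ 162.15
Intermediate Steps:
sqrt(26293 + 1/18724) = sqrt(492310133/18724) = sqrt(2304503732573)/9362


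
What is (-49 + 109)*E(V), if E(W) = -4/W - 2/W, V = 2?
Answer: -180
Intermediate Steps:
E(W) = -6/W
(-49 + 109)*E(V) = (-49 + 109)*(-6/2) = 60*(-6*1/2) = 60*(-3) = -180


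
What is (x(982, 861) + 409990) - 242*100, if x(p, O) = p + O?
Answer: 387633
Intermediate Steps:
x(p, O) = O + p
(x(982, 861) + 409990) - 242*100 = ((861 + 982) + 409990) - 242*100 = (1843 + 409990) - 24200 = 411833 - 24200 = 387633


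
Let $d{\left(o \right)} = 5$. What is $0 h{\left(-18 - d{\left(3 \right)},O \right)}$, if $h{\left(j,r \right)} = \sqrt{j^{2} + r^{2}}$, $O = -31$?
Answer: $0$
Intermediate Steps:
$0 h{\left(-18 - d{\left(3 \right)},O \right)} = 0 \sqrt{\left(-18 - 5\right)^{2} + \left(-31\right)^{2}} = 0 \sqrt{\left(-18 - 5\right)^{2} + 961} = 0 \sqrt{\left(-23\right)^{2} + 961} = 0 \sqrt{529 + 961} = 0 \sqrt{1490} = 0$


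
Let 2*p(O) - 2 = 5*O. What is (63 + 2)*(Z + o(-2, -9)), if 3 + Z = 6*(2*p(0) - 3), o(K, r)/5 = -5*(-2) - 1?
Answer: 2340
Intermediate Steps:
p(O) = 1 + 5*O/2 (p(O) = 1 + (5*O)/2 = 1 + 5*O/2)
o(K, r) = 45 (o(K, r) = 5*(-5*(-2) - 1) = 5*(10 - 1) = 5*9 = 45)
Z = -9 (Z = -3 + 6*(2*(1 + (5/2)*0) - 3) = -3 + 6*(2*(1 + 0) - 3) = -3 + 6*(2*1 - 3) = -3 + 6*(2 - 3) = -3 + 6*(-1) = -3 - 6 = -9)
(63 + 2)*(Z + o(-2, -9)) = (63 + 2)*(-9 + 45) = 65*36 = 2340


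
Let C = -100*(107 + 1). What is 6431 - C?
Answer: 17231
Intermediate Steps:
C = -10800 (C = -100*108 = -10800)
6431 - C = 6431 - 1*(-10800) = 6431 + 10800 = 17231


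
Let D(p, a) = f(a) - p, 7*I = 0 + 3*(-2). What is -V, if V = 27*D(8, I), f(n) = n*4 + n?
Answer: 2322/7 ≈ 331.71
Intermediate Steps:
f(n) = 5*n (f(n) = 4*n + n = 5*n)
I = -6/7 (I = (0 + 3*(-2))/7 = (0 - 6)/7 = (⅐)*(-6) = -6/7 ≈ -0.85714)
D(p, a) = -p + 5*a (D(p, a) = 5*a - p = -p + 5*a)
V = -2322/7 (V = 27*(-1*8 + 5*(-6/7)) = 27*(-8 - 30/7) = 27*(-86/7) = -2322/7 ≈ -331.71)
-V = -1*(-2322/7) = 2322/7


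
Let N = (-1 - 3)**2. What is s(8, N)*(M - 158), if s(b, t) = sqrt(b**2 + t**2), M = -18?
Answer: -1408*sqrt(5) ≈ -3148.4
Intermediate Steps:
N = 16 (N = (-4)**2 = 16)
s(8, N)*(M - 158) = sqrt(8**2 + 16**2)*(-18 - 158) = sqrt(64 + 256)*(-176) = sqrt(320)*(-176) = (8*sqrt(5))*(-176) = -1408*sqrt(5)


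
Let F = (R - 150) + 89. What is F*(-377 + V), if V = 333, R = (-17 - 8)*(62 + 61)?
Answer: 137984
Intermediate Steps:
R = -3075 (R = -25*123 = -3075)
F = -3136 (F = (-3075 - 150) + 89 = -3225 + 89 = -3136)
F*(-377 + V) = -3136*(-377 + 333) = -3136*(-44) = 137984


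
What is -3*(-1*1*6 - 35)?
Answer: 123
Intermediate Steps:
-3*(-1*1*6 - 35) = -3*(-1*6 - 35) = -3*(-6 - 35) = -3*(-41) = 123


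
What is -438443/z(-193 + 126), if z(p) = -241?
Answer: 438443/241 ≈ 1819.3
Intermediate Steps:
-438443/z(-193 + 126) = -438443/(-241) = -438443*(-1/241) = 438443/241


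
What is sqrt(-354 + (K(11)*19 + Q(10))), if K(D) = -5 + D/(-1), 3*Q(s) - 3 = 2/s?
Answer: I*sqrt(147810)/15 ≈ 25.631*I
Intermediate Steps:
Q(s) = 1 + 2/(3*s) (Q(s) = 1 + (2/s)/3 = 1 + 2/(3*s))
K(D) = -5 - D (K(D) = -5 + D*(-1) = -5 - D)
sqrt(-354 + (K(11)*19 + Q(10))) = sqrt(-354 + ((-5 - 1*11)*19 + (2/3 + 10)/10)) = sqrt(-354 + ((-5 - 11)*19 + (1/10)*(32/3))) = sqrt(-354 + (-16*19 + 16/15)) = sqrt(-354 + (-304 + 16/15)) = sqrt(-354 - 4544/15) = sqrt(-9854/15) = I*sqrt(147810)/15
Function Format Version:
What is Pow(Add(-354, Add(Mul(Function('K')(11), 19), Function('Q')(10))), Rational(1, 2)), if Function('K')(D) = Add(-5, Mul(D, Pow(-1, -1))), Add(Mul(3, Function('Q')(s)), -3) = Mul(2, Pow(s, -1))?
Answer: Mul(Rational(1, 15), I, Pow(147810, Rational(1, 2))) ≈ Mul(25.631, I)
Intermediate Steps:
Function('Q')(s) = Add(1, Mul(Rational(2, 3), Pow(s, -1))) (Function('Q')(s) = Add(1, Mul(Rational(1, 3), Mul(2, Pow(s, -1)))) = Add(1, Mul(Rational(2, 3), Pow(s, -1))))
Function('K')(D) = Add(-5, Mul(-1, D)) (Function('K')(D) = Add(-5, Mul(D, -1)) = Add(-5, Mul(-1, D)))
Pow(Add(-354, Add(Mul(Function('K')(11), 19), Function('Q')(10))), Rational(1, 2)) = Pow(Add(-354, Add(Mul(Add(-5, Mul(-1, 11)), 19), Mul(Pow(10, -1), Add(Rational(2, 3), 10)))), Rational(1, 2)) = Pow(Add(-354, Add(Mul(Add(-5, -11), 19), Mul(Rational(1, 10), Rational(32, 3)))), Rational(1, 2)) = Pow(Add(-354, Add(Mul(-16, 19), Rational(16, 15))), Rational(1, 2)) = Pow(Add(-354, Add(-304, Rational(16, 15))), Rational(1, 2)) = Pow(Add(-354, Rational(-4544, 15)), Rational(1, 2)) = Pow(Rational(-9854, 15), Rational(1, 2)) = Mul(Rational(1, 15), I, Pow(147810, Rational(1, 2)))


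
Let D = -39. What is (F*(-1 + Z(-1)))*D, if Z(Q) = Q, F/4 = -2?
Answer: -624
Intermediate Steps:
F = -8 (F = 4*(-2) = -8)
(F*(-1 + Z(-1)))*D = -8*(-1 - 1)*(-39) = -8*(-2)*(-39) = 16*(-39) = -624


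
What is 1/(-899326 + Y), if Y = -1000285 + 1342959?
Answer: -1/556652 ≈ -1.7965e-6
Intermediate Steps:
Y = 342674
1/(-899326 + Y) = 1/(-899326 + 342674) = 1/(-556652) = -1/556652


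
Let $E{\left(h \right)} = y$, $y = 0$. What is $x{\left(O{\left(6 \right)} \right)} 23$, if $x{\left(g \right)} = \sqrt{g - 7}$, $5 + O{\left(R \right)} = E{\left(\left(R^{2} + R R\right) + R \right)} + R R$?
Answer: $46 \sqrt{6} \approx 112.68$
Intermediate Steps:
$E{\left(h \right)} = 0$
$O{\left(R \right)} = -5 + R^{2}$ ($O{\left(R \right)} = -5 + \left(0 + R R\right) = -5 + \left(0 + R^{2}\right) = -5 + R^{2}$)
$x{\left(g \right)} = \sqrt{-7 + g}$
$x{\left(O{\left(6 \right)} \right)} 23 = \sqrt{-7 - \left(5 - 6^{2}\right)} 23 = \sqrt{-7 + \left(-5 + 36\right)} 23 = \sqrt{-7 + 31} \cdot 23 = \sqrt{24} \cdot 23 = 2 \sqrt{6} \cdot 23 = 46 \sqrt{6}$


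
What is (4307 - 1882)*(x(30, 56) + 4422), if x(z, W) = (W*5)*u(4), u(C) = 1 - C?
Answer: 8686350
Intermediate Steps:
x(z, W) = -15*W (x(z, W) = (W*5)*(1 - 1*4) = (5*W)*(1 - 4) = (5*W)*(-3) = -15*W)
(4307 - 1882)*(x(30, 56) + 4422) = (4307 - 1882)*(-15*56 + 4422) = 2425*(-840 + 4422) = 2425*3582 = 8686350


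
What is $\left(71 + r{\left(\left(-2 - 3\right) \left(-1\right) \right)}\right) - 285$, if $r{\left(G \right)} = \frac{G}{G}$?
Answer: $-213$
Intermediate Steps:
$r{\left(G \right)} = 1$
$\left(71 + r{\left(\left(-2 - 3\right) \left(-1\right) \right)}\right) - 285 = \left(71 + 1\right) - 285 = 72 - 285 = -213$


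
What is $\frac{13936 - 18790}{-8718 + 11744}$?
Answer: $- \frac{2427}{1513} \approx -1.6041$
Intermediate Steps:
$\frac{13936 - 18790}{-8718 + 11744} = - \frac{4854}{3026} = \left(-4854\right) \frac{1}{3026} = - \frac{2427}{1513}$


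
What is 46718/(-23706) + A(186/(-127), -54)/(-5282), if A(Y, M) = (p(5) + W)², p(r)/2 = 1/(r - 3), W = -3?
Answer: -61714825/31303773 ≈ -1.9715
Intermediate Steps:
p(r) = 2/(-3 + r) (p(r) = 2/(r - 3) = 2/(-3 + r))
A(Y, M) = 4 (A(Y, M) = (2/(-3 + 5) - 3)² = (2/2 - 3)² = (2*(½) - 3)² = (1 - 3)² = (-2)² = 4)
46718/(-23706) + A(186/(-127), -54)/(-5282) = 46718/(-23706) + 4/(-5282) = 46718*(-1/23706) + 4*(-1/5282) = -23359/11853 - 2/2641 = -61714825/31303773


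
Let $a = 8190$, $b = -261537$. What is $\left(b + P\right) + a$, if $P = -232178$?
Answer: $-485525$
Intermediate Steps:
$\left(b + P\right) + a = \left(-261537 - 232178\right) + 8190 = -493715 + 8190 = -485525$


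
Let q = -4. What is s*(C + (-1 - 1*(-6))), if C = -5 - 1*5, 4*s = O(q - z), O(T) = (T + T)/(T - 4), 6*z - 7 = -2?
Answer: -145/106 ≈ -1.3679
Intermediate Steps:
z = 5/6 (z = 7/6 + (1/6)*(-2) = 7/6 - 1/3 = 5/6 ≈ 0.83333)
O(T) = 2*T/(-4 + T) (O(T) = (2*T)/(-4 + T) = 2*T/(-4 + T))
s = 29/106 (s = (2*(-4 - 1*5/6)/(-4 + (-4 - 1*5/6)))/4 = (2*(-4 - 5/6)/(-4 + (-4 - 5/6)))/4 = (2*(-29/6)/(-4 - 29/6))/4 = (2*(-29/6)/(-53/6))/4 = (2*(-29/6)*(-6/53))/4 = (1/4)*(58/53) = 29/106 ≈ 0.27358)
C = -10 (C = -5 - 5 = -10)
s*(C + (-1 - 1*(-6))) = 29*(-10 + (-1 - 1*(-6)))/106 = 29*(-10 + (-1 + 6))/106 = 29*(-10 + 5)/106 = (29/106)*(-5) = -145/106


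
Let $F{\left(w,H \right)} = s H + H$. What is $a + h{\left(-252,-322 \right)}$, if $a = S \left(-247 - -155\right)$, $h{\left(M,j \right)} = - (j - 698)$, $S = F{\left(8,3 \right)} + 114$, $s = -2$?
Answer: $-9192$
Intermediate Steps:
$F{\left(w,H \right)} = - H$ ($F{\left(w,H \right)} = - 2 H + H = - H$)
$S = 111$ ($S = \left(-1\right) 3 + 114 = -3 + 114 = 111$)
$h{\left(M,j \right)} = 698 - j$ ($h{\left(M,j \right)} = - (-698 + j) = 698 - j$)
$a = -10212$ ($a = 111 \left(-247 - -155\right) = 111 \left(-247 + 155\right) = 111 \left(-92\right) = -10212$)
$a + h{\left(-252,-322 \right)} = -10212 + \left(698 - -322\right) = -10212 + \left(698 + 322\right) = -10212 + 1020 = -9192$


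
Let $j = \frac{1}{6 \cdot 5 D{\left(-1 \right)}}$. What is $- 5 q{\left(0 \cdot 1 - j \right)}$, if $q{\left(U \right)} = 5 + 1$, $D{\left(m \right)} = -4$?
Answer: $-30$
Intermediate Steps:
$j = - \frac{1}{120}$ ($j = \frac{1}{6 \cdot 5 \left(-4\right)} = \frac{1}{30 \left(-4\right)} = \frac{1}{-120} = - \frac{1}{120} \approx -0.0083333$)
$q{\left(U \right)} = 6$
$- 5 q{\left(0 \cdot 1 - j \right)} = \left(-5\right) 6 = -30$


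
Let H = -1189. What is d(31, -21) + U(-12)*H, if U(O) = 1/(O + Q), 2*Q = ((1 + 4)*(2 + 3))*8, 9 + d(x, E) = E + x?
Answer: -1101/88 ≈ -12.511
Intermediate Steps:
d(x, E) = -9 + E + x (d(x, E) = -9 + (E + x) = -9 + E + x)
Q = 100 (Q = (((1 + 4)*(2 + 3))*8)/2 = ((5*5)*8)/2 = (25*8)/2 = (½)*200 = 100)
U(O) = 1/(100 + O) (U(O) = 1/(O + 100) = 1/(100 + O))
d(31, -21) + U(-12)*H = (-9 - 21 + 31) - 1189/(100 - 12) = 1 - 1189/88 = -1101/88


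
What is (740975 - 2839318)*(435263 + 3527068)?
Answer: -8314329517533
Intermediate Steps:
(740975 - 2839318)*(435263 + 3527068) = -2098343*3962331 = -8314329517533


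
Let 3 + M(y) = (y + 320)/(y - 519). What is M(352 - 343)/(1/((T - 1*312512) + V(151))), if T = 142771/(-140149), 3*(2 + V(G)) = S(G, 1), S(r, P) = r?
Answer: 122112913382174/107213985 ≈ 1.1390e+6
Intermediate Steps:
V(G) = -2 + G/3
T = -142771/140149 (T = 142771*(-1/140149) = -142771/140149 ≈ -1.0187)
M(y) = -3 + (320 + y)/(-519 + y) (M(y) = -3 + (y + 320)/(y - 519) = -3 + (320 + y)/(-519 + y))
M(352 - 343)/(1/((T - 1*312512) + V(151))) = ((1877 - 2*(352 - 343))/(-519 + (352 - 343)))/(1/((-142771/140149 - 1*312512) + (-2 + (1/3)*151))) = ((1877 - 2*9)/(-519 + 9))/(1/((-142771/140149 - 312512) + (-2 + 151/3))) = ((1877 - 18)/(-510))/(1/(-43798387059/140149 + 145/3)) = (-1/510*1859)/(1/(-131374839572/420447)) = -1859/(510*(-420447/131374839572)) = -1859/510*(-131374839572/420447) = 122112913382174/107213985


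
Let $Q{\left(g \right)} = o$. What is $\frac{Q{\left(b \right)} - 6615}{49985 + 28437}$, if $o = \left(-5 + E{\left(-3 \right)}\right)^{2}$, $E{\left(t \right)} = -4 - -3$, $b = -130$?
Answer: $- \frac{6579}{78422} \approx -0.083892$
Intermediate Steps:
$E{\left(t \right)} = -1$ ($E{\left(t \right)} = -4 + 3 = -1$)
$o = 36$ ($o = \left(-5 - 1\right)^{2} = \left(-6\right)^{2} = 36$)
$Q{\left(g \right)} = 36$
$\frac{Q{\left(b \right)} - 6615}{49985 + 28437} = \frac{36 - 6615}{49985 + 28437} = - \frac{6579}{78422}$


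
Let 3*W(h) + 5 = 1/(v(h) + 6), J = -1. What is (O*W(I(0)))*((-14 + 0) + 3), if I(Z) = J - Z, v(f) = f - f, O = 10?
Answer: 1595/9 ≈ 177.22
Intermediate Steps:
v(f) = 0
I(Z) = -1 - Z
W(h) = -29/18 (W(h) = -5/3 + 1/(3*(0 + 6)) = -5/3 + (⅓)/6 = -5/3 + (⅓)*(⅙) = -5/3 + 1/18 = -29/18)
(O*W(I(0)))*((-14 + 0) + 3) = (10*(-29/18))*((-14 + 0) + 3) = -145*(-14 + 3)/9 = -145/9*(-11) = 1595/9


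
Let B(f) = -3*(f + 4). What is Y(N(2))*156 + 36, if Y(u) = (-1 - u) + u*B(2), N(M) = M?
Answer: -6048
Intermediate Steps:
B(f) = -12 - 3*f (B(f) = -3*(4 + f) = -12 - 3*f)
Y(u) = -1 - 19*u (Y(u) = (-1 - u) + u*(-12 - 3*2) = (-1 - u) + u*(-12 - 6) = (-1 - u) + u*(-18) = (-1 - u) - 18*u = -1 - 19*u)
Y(N(2))*156 + 36 = (-1 - 19*2)*156 + 36 = (-1 - 38)*156 + 36 = -39*156 + 36 = -6084 + 36 = -6048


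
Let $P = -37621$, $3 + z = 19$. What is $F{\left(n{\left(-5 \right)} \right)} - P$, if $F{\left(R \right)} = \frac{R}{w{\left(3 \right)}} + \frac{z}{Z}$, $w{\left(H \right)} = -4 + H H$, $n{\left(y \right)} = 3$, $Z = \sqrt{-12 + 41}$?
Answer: $\frac{188108}{5} + \frac{16 \sqrt{29}}{29} \approx 37625.0$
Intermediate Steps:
$z = 16$ ($z = -3 + 19 = 16$)
$Z = \sqrt{29} \approx 5.3852$
$w{\left(H \right)} = -4 + H^{2}$
$F{\left(R \right)} = \frac{R}{5} + \frac{16 \sqrt{29}}{29}$ ($F{\left(R \right)} = \frac{R}{-4 + 3^{2}} + \frac{16}{\sqrt{29}} = \frac{R}{-4 + 9} + 16 \frac{\sqrt{29}}{29} = \frac{R}{5} + \frac{16 \sqrt{29}}{29}$)
$F{\left(n{\left(-5 \right)} \right)} - P = \left(\frac{1}{5} \cdot 3 + \frac{16 \sqrt{29}}{29}\right) - -37621 = \left(\frac{3}{5} + \frac{16 \sqrt{29}}{29}\right) + 37621 = \frac{188108}{5} + \frac{16 \sqrt{29}}{29}$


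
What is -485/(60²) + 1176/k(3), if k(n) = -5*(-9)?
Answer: 18719/720 ≈ 25.999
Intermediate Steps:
k(n) = 45
-485/(60²) + 1176/k(3) = -485/(60²) + 1176/45 = -485/3600 + 1176*(1/45) = -485*1/3600 + 392/15 = -97/720 + 392/15 = 18719/720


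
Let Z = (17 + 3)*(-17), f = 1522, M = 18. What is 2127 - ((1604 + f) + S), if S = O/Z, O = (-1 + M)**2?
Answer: -19963/20 ≈ -998.15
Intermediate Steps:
O = 289 (O = (-1 + 18)**2 = 17**2 = 289)
Z = -340 (Z = 20*(-17) = -340)
S = -17/20 (S = 289/(-340) = 289*(-1/340) = -17/20 ≈ -0.85000)
2127 - ((1604 + f) + S) = 2127 - ((1604 + 1522) - 17/20) = 2127 - (3126 - 17/20) = 2127 - 1*62503/20 = 2127 - 62503/20 = -19963/20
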